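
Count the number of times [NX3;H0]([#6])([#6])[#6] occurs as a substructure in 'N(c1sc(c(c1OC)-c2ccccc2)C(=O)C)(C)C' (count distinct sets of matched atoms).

[NX3;H0]([#6])([#6])[#6] is the SMARTS for a tertiary amine: a trivalent nitrogen with no H, bonded to three carbons.
Exactly one fragment in the molecule meets all constraints, giving 1 match.

1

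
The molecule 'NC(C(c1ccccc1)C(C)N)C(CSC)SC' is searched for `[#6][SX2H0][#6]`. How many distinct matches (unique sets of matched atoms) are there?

2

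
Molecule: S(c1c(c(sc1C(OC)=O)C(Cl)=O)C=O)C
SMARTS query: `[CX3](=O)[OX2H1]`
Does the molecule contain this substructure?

The pattern [CX3](=O)[OX2H1] describes an sp2 carbon double-bonded to O and single-bonded to an -OH oxygen — a carboxylic acid.
The closest candidate here is a methyl-ester group (-C(=O)OCH3), but the singly-bonded O has no H (OX2H0, not OX2H1). No other fragment satisfies the full query, so there is no match.

No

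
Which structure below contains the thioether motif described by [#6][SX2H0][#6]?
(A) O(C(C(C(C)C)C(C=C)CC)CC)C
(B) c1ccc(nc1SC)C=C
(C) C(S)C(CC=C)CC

B

[#6][SX2H0][#6] describes an aliphatic sulfur bridging two carbons with no H on the sulfur (a thioether).
(A) has a methoxy ether (-OCH3) but the bridging atom is O, not S.
(B) contains a methylthio ether (-SCH3), which satisfies every atom and bond constraint.
(C) has a thiol (-SH) but the sulfur has H1, not H0 bridging two carbons.
So the answer is (B).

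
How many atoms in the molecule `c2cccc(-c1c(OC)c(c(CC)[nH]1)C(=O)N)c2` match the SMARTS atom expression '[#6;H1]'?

The query [#6;H1] means: any carbon bearing exactly one hydrogen.
Check the 18 heavy atoms by environment: 1× n (aromatic, H1) → no; 5× c (aromatic, H0) → no; 1× C (H2) → no; 2× C (H3) → no; 5× c (aromatic, H1) → match; 1× C (H0) → no; 2× O (H0) → no; 1× N (H2) → no.
That gives 5 matching atoms.

5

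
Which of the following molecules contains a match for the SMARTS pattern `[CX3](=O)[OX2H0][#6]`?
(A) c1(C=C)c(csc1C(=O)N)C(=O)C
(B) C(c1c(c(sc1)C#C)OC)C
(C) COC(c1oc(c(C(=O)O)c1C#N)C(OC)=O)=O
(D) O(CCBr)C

C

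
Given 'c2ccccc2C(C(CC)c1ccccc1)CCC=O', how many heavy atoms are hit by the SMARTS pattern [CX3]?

The query [CX3] means: C with X3: aliphatic carbon with exactly 3 total connections.
Check the 20 heavy atoms by environment: 6× C (X4) → no; 12× c (aromatic, X3) → no; 1× C (X3) → match; 1× O (X1) → no.
That gives 1 matching atom.

1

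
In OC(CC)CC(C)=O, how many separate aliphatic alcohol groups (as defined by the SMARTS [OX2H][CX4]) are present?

[OX2H][CX4] is the SMARTS for an aliphatic alcohol: a hydroxyl oxygen bound to an sp3 (X4) carbon.
Exactly one fragment in the molecule meets all constraints, giving 1 match.

1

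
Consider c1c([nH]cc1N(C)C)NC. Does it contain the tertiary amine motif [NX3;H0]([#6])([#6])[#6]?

Yes

The pattern [NX3;H0]([#6])([#6])[#6] describes a trivalent nitrogen with no H, bonded to three carbons — a tertiary amine.
The molecule carries a dimethylamino group (-N(CH3)2), whose atoms satisfy every constraint of the query, so the pattern matches.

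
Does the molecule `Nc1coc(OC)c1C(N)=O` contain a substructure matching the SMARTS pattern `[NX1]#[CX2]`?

The pattern [NX1]#[CX2] describes a nitrogen triple-bonded to a two-connected carbon — a nitrile.
The closest candidate here is a primary amide (-C(=O)NH2), but the nitrogen is NX3, not NX1. No other fragment satisfies the full query, so there is no match.

No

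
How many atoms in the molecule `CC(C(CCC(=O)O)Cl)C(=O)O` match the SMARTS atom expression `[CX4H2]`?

2

Check the 12 heavy atoms by environment: 1× C (H3, X4) → no; 2× C (H1, X4) → no; 2× C (H2, X4) → match; 1× Cl (H0, X1) → no; 2× C (H0, X3) → no; 2× O (H0, X1) → no; 2× O (H1, X2) → no.
That gives 2 matching atoms.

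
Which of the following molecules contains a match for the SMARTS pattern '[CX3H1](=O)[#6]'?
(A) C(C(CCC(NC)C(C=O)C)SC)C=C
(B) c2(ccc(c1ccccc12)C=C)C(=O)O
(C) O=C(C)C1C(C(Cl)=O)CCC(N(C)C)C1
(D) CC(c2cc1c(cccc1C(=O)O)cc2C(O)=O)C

A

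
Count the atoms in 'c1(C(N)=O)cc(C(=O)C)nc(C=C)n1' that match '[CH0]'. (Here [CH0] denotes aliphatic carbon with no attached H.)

Check the 14 heavy atoms by environment: 2× n (aromatic, H0) → no; 3× c (aromatic, H0) → no; 1× c (aromatic, H1) → no; 1× C (H1) → no; 1× C (H2) → no; 2× C (H0) → match; 2× O (H0) → no; 1× C (H3) → no; 1× N (H2) → no.
That gives 2 matching atoms.

2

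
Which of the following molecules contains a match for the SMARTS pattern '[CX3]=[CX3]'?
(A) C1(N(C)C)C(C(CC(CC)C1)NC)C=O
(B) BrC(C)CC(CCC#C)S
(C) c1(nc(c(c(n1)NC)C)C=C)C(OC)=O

C

[CX3]=[CX3] describes a non-aromatic C=C double bond between two sp2 carbons (an alkene).
(A) has an ethyl group (-CH2CH3) but its C-C bond is a single bond between CX4 carbons, not CX3=CX3.
(B) has an ethynyl group (-C#CH) but the C-C bond is a triple bond, not a double bond.
(C) contains a vinyl group (-CH=CH2), which satisfies every atom and bond constraint.
So the answer is (C).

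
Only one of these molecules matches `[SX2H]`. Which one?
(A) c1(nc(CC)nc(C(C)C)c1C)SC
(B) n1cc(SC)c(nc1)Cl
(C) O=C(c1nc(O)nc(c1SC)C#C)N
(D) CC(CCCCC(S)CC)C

D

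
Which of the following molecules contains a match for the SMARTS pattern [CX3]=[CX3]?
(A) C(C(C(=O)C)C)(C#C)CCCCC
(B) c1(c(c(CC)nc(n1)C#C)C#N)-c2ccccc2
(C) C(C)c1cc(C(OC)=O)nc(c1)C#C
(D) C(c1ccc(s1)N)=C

[CX3]=[CX3] describes a non-aromatic C=C double bond between two sp2 carbons (an alkene).
(A) has an ethynyl group (-C#CH) but the C-C bond is a triple bond, not a double bond.
(B) has an ethynyl group (-C#CH) but the C-C bond is a triple bond, not a double bond.
(C) has an ethynyl group (-C#CH) but the C-C bond is a triple bond, not a double bond.
(D) contains a vinyl group (-CH=CH2), which satisfies every atom and bond constraint.
So the answer is (D).

D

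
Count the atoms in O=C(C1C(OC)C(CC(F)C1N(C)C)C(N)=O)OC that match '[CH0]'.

2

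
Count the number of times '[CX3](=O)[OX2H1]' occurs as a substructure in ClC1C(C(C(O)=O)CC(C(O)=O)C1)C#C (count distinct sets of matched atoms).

[CX3](=O)[OX2H1] is the SMARTS for a carboxylic acid: an sp2 carbon double-bonded to O and single-bonded to an -OH oxygen.
The molecule carries 2 separate instances of a carboxylic acid group (-C(=O)OH) meeting every constraint; each maps to a distinct set of atoms, giving 2 matches.

2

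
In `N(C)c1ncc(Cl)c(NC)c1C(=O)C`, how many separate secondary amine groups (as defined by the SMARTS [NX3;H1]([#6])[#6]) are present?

2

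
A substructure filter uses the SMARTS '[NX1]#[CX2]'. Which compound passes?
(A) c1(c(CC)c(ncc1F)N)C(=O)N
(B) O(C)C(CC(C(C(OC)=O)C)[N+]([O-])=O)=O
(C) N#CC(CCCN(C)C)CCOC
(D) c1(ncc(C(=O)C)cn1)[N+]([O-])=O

[NX1]#[CX2] describes a nitrogen triple-bonded to a two-connected carbon (a nitrile).
(A) has a primary amide (-C(=O)NH2) but the nitrogen is NX3, not NX1.
(B) has a nitro group (-[N+](=O)[O-]) but there is no C#N triple bond.
(C) contains a nitrile (-C#N), which satisfies every atom and bond constraint.
(D) has a nitro group (-[N+](=O)[O-]) but there is no C#N triple bond.
So the answer is (C).

C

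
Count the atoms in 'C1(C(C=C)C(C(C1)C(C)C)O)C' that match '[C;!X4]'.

Check the 12 heavy atoms by environment: 9× C (X4) → no; 1× O (X2) → no; 2× C (X3) → match.
That gives 2 matching atoms.

2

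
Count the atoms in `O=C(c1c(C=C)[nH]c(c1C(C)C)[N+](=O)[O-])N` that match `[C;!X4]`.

3

The query [C;!X4] means: aliphatic carbon that does not have four total connections.
Check the 16 heavy atoms by environment: 1× n (aromatic, X3) → no; 4× c (aromatic, X3) → no; 1× N (charge +1, X3) → no; 1× O (charge -1, X1) → no; 2× O (X1) → no; 3× C (X4) → no; 3× C (X3) → match; 1× N (X3) → no.
That gives 3 matching atoms.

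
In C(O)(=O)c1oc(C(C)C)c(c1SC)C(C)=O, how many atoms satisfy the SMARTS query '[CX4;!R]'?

5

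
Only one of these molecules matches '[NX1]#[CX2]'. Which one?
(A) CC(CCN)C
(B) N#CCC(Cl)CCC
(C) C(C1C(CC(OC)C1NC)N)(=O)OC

B

[NX1]#[CX2] describes a nitrogen triple-bonded to a two-connected carbon (a nitrile).
(A) has a primary amino group (-NH2) but the nitrogen is NX3 (three connections), not NX1 triple-bonded.
(B) contains a nitrile (-C#N), which satisfies every atom and bond constraint.
(C) has a primary amino group (-NH2) but the nitrogen is NX3 (three connections), not NX1 triple-bonded.
So the answer is (B).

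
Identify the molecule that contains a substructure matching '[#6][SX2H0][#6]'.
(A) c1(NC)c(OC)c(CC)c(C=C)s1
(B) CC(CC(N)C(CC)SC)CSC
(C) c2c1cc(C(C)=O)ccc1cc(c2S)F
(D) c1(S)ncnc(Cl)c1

B

[#6][SX2H0][#6] describes an aliphatic sulfur bridging two carbons with no H on the sulfur (a thioether).
(A) has a methoxy ether (-OCH3) but the bridging atom is O, not S.
(B) contains a methylthio ether (-SCH3), which satisfies every atom and bond constraint.
(C) has a thiol (-SH) but the sulfur has H1, not H0 bridging two carbons.
(D) has a thiol (-SH) but the sulfur has H1, not H0 bridging two carbons.
So the answer is (B).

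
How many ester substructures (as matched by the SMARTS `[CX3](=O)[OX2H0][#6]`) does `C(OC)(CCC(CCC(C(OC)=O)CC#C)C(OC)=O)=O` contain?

[CX3](=O)[OX2H0][#6] is the SMARTS for an ester: a carbonyl carbon bonded to an oxygen that is itself bonded to carbon (no H on that O).
The molecule carries 3 separate instances of a methyl-ester group (-C(=O)OCH3) meeting every constraint; each maps to a distinct set of atoms, giving 3 matches.

3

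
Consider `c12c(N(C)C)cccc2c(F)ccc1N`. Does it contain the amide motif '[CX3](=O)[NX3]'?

The pattern [CX3](=O)[NX3] describes a carbonyl carbon bonded to a trivalent nitrogen — an amide.
The closest candidate here is a primary amino group (-NH2), but the -NH2 is not attached to a carbonyl carbon. No other fragment satisfies the full query, so there is no match.

No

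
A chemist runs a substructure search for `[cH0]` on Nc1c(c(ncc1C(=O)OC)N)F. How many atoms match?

4

Check the 13 heavy atoms by environment: 1× n (aromatic, H0) → no; 4× c (aromatic, H0) → match; 1× c (aromatic, H1) → no; 1× F (H0) → no; 2× N (H2) → no; 1× C (H0) → no; 2× O (H0) → no; 1× C (H3) → no.
That gives 4 matching atoms.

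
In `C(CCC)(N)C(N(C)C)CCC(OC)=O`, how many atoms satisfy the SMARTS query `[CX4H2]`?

4

The query [CX4H2] means: sp3 carbon (X4) with exactly two hydrogens.
Check the 15 heavy atoms by environment: 4× C (H2, X4) → match; 2× C (H1, X4) → no; 1× C (H0, X3) → no; 1× O (H0, X1) → no; 1× O (H0, X2) → no; 4× C (H3, X4) → no; 1× N (H0, X3) → no; 1× N (H2, X3) → no.
That gives 4 matching atoms.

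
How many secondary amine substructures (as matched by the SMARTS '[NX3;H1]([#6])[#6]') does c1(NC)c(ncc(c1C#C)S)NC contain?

2

[NX3;H1]([#6])[#6] is the SMARTS for a secondary amine: a trivalent nitrogen with one H, bonded to two carbons.
The molecule carries 2 separate instances of an N-methylamino group (-NHCH3) meeting every constraint; each maps to a distinct set of atoms, giving 2 matches.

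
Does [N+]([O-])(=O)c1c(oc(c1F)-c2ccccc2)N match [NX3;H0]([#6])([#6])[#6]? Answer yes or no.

No

The pattern [NX3;H0]([#6])([#6])[#6] describes a trivalent nitrogen with no H, bonded to three carbons — a tertiary amine.
The closest candidate here is a primary amino group (-NH2), but the nitrogen has H2, not H0 with three carbons. No other fragment satisfies the full query, so there is no match.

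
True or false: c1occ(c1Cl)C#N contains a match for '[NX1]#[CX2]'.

The pattern [NX1]#[CX2] describes a nitrogen triple-bonded to a two-connected carbon — a nitrile.
The molecule carries a nitrile (-C#N), whose atoms satisfy every constraint of the query, so the pattern matches.

True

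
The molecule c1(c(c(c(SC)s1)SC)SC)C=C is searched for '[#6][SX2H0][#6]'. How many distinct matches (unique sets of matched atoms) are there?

3

[#6][SX2H0][#6] is the SMARTS for a thioether: an aliphatic sulfur bridging two carbons with no H on the sulfur.
The molecule carries 3 separate instances of a methylthio ether (-SCH3) meeting every constraint; each maps to a distinct set of atoms, giving 3 matches.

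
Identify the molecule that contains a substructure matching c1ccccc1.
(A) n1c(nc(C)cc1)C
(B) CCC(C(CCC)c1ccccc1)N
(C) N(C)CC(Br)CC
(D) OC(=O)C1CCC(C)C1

B

c1ccccc1 describes six aromatic carbons in a ring (a benzene ring).
(A) has a methyl group (-CH3) but no six-membered all-carbon aromatic ring is present.
(B) contains a phenyl ring, which satisfies every atom and bond constraint.
(C) has a methyl group (-CH3) but no six-membered all-carbon aromatic ring is present.
(D) has a methyl group (-CH3) but no six-membered all-carbon aromatic ring is present.
So the answer is (B).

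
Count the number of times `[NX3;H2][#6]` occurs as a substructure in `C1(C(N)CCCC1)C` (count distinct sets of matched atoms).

[NX3;H2][#6] is the SMARTS for a primary amine: a trivalent nitrogen with two H attached to carbon.
Exactly one fragment in the molecule meets all constraints, giving 1 match.

1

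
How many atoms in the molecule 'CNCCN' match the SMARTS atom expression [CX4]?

The query [CX4] means: C with X4: aliphatic carbon with exactly 4 total connections (bonds + H).
Check the 5 heavy atoms by environment: 3× C (X4) → match; 2× N (X3) → no.
That gives 3 matching atoms.

3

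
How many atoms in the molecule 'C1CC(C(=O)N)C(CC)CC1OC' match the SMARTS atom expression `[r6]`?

6

Check the 13 heavy atoms by environment: 6× C (in 6-ring) → match; 4× C (acyclic) → no; 2× O (acyclic) → no; 1× N (acyclic) → no.
That gives 6 matching atoms.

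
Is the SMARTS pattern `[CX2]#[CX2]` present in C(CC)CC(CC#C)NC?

Yes

The pattern [CX2]#[CX2] describes a carbon-carbon triple bond — an alkyne.
The molecule carries an ethynyl group (-C#CH), whose atoms satisfy every constraint of the query, so the pattern matches.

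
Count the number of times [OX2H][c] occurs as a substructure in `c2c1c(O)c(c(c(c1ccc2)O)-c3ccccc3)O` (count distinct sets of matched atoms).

[OX2H][c] is the SMARTS for a phenol: a hydroxyl oxygen attached to an aromatic carbon.
The molecule carries 3 separate instances of a hydroxyl group (-OH) meeting every constraint; each maps to a distinct set of atoms, giving 3 matches.

3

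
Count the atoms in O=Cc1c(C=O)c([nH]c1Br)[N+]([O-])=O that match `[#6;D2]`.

2

The query [#6;D2] means: any carbon bonded to exactly two heavy atoms.
Check the 13 heavy atoms by environment: 1× n (aromatic, D2) → no; 4× c (aromatic, D3) → no; 1× Br (D1) → no; 2× C (D2) → match; 3× O (D1) → no; 1× N (charge +1, D3) → no; 1× O (charge -1, D1) → no.
That gives 2 matching atoms.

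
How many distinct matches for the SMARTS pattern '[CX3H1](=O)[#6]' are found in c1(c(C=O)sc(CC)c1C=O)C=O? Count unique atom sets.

3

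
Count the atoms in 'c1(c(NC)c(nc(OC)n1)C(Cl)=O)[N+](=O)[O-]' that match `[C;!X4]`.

1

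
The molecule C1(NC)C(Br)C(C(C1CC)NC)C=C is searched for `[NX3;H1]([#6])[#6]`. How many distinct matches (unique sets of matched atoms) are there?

2

[NX3;H1]([#6])[#6] is the SMARTS for a secondary amine: a trivalent nitrogen with one H, bonded to two carbons.
The molecule carries 2 separate instances of an N-methylamino group (-NHCH3) meeting every constraint; each maps to a distinct set of atoms, giving 2 matches.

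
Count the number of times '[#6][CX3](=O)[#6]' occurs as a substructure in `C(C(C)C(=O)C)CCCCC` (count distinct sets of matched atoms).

[#6][CX3](=O)[#6] is the SMARTS for a ketone: a carbonyl carbon (no H) flanked by two carbons.
Exactly one fragment in the molecule meets all constraints, giving 1 match.

1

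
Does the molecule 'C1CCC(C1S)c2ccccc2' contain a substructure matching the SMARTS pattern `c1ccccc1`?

Yes

The pattern c1ccccc1 describes six aromatic carbons in a ring — a benzene ring.
The molecule carries a phenyl ring, whose atoms satisfy every constraint of the query, so the pattern matches.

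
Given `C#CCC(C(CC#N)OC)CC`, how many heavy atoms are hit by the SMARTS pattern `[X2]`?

4

Check the 12 heavy atoms by environment: 7× C (X4) → no; 3× C (X2) → match; 1× N (X1) → no; 1× O (X2) → match.
Summing the matching environments: 3 + 1 = 4 matching atoms.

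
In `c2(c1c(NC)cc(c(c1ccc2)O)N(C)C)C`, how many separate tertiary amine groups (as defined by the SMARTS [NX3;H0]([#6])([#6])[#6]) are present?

[NX3;H0]([#6])([#6])[#6] is the SMARTS for a tertiary amine: a trivalent nitrogen with no H, bonded to three carbons.
Exactly one fragment in the molecule meets all constraints, giving 1 match.

1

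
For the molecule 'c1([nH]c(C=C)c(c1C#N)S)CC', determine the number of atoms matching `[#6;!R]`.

5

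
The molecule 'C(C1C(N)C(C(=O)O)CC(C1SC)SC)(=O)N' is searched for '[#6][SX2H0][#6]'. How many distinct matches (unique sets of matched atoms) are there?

2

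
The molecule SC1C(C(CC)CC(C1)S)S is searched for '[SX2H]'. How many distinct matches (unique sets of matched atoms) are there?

3

[SX2H] is the SMARTS for a thiol: an aliphatic sulfur with two connections, one being H.
The molecule carries 3 separate instances of a thiol (-SH) meeting every constraint; each maps to a distinct set of atoms, giving 3 matches.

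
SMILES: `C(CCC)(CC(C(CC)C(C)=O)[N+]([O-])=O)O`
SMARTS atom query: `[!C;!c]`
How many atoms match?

5

The query [!C;!c] means: neither aliphatic nor aromatic carbon — same as [!#6].
Check the 16 heavy atoms by environment: 11× C → no; 3× O → match; 1× N (charge +1) → match; 1× O (charge -1) → match.
Summing the matching environments: 3 + 1 + 1 = 5 matching atoms.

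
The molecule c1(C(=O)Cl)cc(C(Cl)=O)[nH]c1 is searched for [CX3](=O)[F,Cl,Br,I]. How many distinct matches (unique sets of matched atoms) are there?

[CX3](=O)[F,Cl,Br,I] is the SMARTS for an acyl halide: a carbonyl carbon bonded to a halogen.
The molecule carries 2 separate instances of an acyl chloride (-C(=O)Cl) meeting every constraint; each maps to a distinct set of atoms, giving 2 matches.

2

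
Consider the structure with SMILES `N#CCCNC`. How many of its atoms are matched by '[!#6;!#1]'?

2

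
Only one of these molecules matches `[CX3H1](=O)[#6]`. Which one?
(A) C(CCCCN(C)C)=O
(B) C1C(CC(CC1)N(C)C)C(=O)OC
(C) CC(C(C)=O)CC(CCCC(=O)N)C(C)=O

[CX3H1](=O)[#6] describes an sp2 carbon with one H, double-bonded to O and single-bonded to carbon (an aldehyde).
(A) contains an aldehyde (-CHO), which satisfies every atom and bond constraint.
(B) has a methyl-ester group (-C(=O)OCH3) but the carbonyl carbon has H0, not H1.
(C) has an acetyl/ketone group (-C(=O)CH3) but the carbonyl carbon has H0 (two carbon neighbours), not H1.
So the answer is (A).

A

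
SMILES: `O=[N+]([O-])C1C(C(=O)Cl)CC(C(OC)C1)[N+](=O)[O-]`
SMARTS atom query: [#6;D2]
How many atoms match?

2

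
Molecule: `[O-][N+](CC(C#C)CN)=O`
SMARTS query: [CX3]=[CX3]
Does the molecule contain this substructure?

No

The pattern [CX3]=[CX3] describes a non-aromatic C=C double bond between two sp2 carbons — an alkene.
The closest candidate here is an ethynyl group (-C#CH), but the C-C bond is a triple bond, not a double bond. No other fragment satisfies the full query, so there is no match.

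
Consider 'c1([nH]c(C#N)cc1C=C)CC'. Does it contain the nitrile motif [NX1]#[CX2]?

Yes

The pattern [NX1]#[CX2] describes a nitrogen triple-bonded to a two-connected carbon — a nitrile.
The molecule carries a nitrile (-C#N), whose atoms satisfy every constraint of the query, so the pattern matches.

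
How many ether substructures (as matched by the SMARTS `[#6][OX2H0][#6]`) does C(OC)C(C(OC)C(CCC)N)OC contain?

3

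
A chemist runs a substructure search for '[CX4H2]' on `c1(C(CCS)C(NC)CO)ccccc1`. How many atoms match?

The query [CX4H2] means: sp3 carbon (X4) with exactly two hydrogens.
Check the 15 heavy atoms by environment: 3× C (H2, X4) → match; 2× C (H1, X4) → no; 1× N (H1, X3) → no; 1× C (H3, X4) → no; 1× S (H1, X2) → no; 1× c (aromatic, H0, X3) → no; 5× c (aromatic, H1, X3) → no; 1× O (H1, X2) → no.
That gives 3 matching atoms.

3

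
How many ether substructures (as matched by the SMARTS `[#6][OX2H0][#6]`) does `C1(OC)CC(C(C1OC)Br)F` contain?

2

[#6][OX2H0][#6] is the SMARTS for an ether: an aliphatic oxygen bridging two carbons with no H on the oxygen.
The molecule carries 2 separate instances of a methoxy ether (-OCH3) meeting every constraint; each maps to a distinct set of atoms, giving 2 matches.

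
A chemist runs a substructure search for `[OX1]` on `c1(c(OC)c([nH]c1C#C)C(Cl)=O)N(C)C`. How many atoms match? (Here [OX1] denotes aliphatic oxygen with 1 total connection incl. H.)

1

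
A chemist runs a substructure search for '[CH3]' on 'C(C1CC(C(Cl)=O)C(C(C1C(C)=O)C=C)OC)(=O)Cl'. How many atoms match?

The query [CH3] means: aliphatic carbon with exactly three hydrogens.
Check the 19 heavy atoms by environment: 6× C (H1) → no; 2× C (H2) → no; 3× C (H0) → no; 4× O (H0) → no; 2× Cl (H0) → no; 2× C (H3) → match.
That gives 2 matching atoms.

2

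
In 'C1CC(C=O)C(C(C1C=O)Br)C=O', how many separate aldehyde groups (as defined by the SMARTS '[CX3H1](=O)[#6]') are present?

3

[CX3H1](=O)[#6] is the SMARTS for an aldehyde: an sp2 carbon with one H, double-bonded to O and single-bonded to carbon.
The molecule carries 3 separate instances of an aldehyde (-CHO) meeting every constraint; each maps to a distinct set of atoms, giving 3 matches.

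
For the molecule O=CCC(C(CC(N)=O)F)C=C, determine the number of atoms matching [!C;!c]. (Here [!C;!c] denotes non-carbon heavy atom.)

The query [!C;!c] means: neither aliphatic nor aromatic carbon — same as [!#6].
Check the 12 heavy atoms by environment: 8× C → no; 2× O → match; 1× F → match; 1× N → match.
Summing the matching environments: 2 + 1 + 1 = 4 matching atoms.

4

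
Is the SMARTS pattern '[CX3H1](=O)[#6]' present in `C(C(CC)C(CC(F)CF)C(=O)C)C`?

No

The pattern [CX3H1](=O)[#6] describes an sp2 carbon with one H, double-bonded to O and single-bonded to carbon — an aldehyde.
The closest candidate here is an acetyl/ketone group (-C(=O)CH3), but the carbonyl carbon has H0 (two carbon neighbours), not H1. No other fragment satisfies the full query, so there is no match.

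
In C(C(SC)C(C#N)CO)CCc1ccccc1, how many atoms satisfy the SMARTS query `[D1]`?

3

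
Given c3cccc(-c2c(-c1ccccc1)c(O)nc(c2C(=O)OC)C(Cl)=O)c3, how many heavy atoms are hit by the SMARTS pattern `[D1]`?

5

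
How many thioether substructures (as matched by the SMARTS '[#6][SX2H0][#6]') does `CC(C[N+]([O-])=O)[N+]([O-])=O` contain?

[#6][SX2H0][#6] is the SMARTS for a thioether: an aliphatic sulfur bridging two carbons with no H on the sulfur.
No fragment in the molecule satisfies every constraint, giving 0 matches.

0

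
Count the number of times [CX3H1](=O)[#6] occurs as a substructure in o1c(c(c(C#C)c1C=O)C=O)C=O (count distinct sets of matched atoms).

[CX3H1](=O)[#6] is the SMARTS for an aldehyde: an sp2 carbon with one H, double-bonded to O and single-bonded to carbon.
The molecule carries 3 separate instances of an aldehyde (-CHO) meeting every constraint; each maps to a distinct set of atoms, giving 3 matches.

3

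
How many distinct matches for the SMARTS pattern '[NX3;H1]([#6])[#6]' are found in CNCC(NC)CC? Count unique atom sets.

[NX3;H1]([#6])[#6] is the SMARTS for a secondary amine: a trivalent nitrogen with one H, bonded to two carbons.
The molecule carries 2 separate instances of an N-methylamino group (-NHCH3) meeting every constraint; each maps to a distinct set of atoms, giving 2 matches.

2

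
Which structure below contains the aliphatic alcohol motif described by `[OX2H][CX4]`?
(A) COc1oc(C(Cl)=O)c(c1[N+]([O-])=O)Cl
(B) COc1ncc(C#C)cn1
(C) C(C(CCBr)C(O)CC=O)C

C

[OX2H][CX4] describes a hydroxyl oxygen bound to an sp3 (X4) carbon (an aliphatic alcohol).
(A) has a methoxy ether (-OCH3) but the oxygen has H0 (ether), not H1.
(B) has a methoxy ether (-OCH3) but the oxygen has H0 (ether), not H1.
(C) contains a hydroxyl group (-OH), which satisfies every atom and bond constraint.
So the answer is (C).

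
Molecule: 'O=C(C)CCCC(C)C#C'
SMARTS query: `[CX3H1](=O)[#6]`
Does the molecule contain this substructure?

No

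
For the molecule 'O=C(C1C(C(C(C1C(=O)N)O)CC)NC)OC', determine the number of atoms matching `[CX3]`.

2

The query [CX3] means: C with X3: aliphatic carbon with exactly 3 total connections.
Check the 17 heavy atoms by environment: 9× C (X4) → no; 2× C (X3) → match; 2× O (X1) → no; 2× N (X3) → no; 2× O (X2) → no.
That gives 2 matching atoms.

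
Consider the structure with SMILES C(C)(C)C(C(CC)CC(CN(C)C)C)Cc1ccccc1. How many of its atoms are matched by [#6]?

Check the 21 heavy atoms by environment: 14× C → match; 6× c (aromatic) → match; 1× N → no.
Summing the matching environments: 14 + 6 = 20 matching atoms.

20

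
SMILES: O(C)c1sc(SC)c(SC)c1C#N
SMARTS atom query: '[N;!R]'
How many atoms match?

The query [N;!R] means: aliphatic nitrogen not in a ring.
Check the 13 heavy atoms by environment: 1× s (aromatic, in 5-ring) → no; 4× c (aromatic, in 5-ring) → no; 2× S (acyclic) → no; 4× C (acyclic) → no; 1× N (acyclic) → match; 1× O (acyclic) → no.
That gives 1 matching atom.

1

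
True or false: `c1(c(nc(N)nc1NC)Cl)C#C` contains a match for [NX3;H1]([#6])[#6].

The pattern [NX3;H1]([#6])[#6] describes a trivalent nitrogen with one H, bonded to two carbons — a secondary amine.
The molecule carries an N-methylamino group (-NHCH3), whose atoms satisfy every constraint of the query, so the pattern matches.

True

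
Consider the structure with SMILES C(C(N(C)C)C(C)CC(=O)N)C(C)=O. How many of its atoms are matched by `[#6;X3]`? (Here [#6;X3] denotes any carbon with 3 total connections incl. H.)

2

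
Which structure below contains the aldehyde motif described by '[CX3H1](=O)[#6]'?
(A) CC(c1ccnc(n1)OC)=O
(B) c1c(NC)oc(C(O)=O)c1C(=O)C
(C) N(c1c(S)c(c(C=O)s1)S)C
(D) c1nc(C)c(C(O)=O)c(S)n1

C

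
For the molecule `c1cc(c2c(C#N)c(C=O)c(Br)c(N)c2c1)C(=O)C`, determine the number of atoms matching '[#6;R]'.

Check the 19 heavy atoms by environment: 10× c (aromatic, in 6-ring) → match; 1× Br (acyclic) → no; 4× C (acyclic) → no; 2× O (acyclic) → no; 2× N (acyclic) → no.
That gives 10 matching atoms.

10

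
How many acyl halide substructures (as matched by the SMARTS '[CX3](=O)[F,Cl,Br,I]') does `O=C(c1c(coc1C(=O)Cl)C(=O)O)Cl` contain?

2

[CX3](=O)[F,Cl,Br,I] is the SMARTS for an acyl halide: a carbonyl carbon bonded to a halogen.
The molecule carries 2 separate instances of an acyl chloride (-C(=O)Cl) meeting every constraint; each maps to a distinct set of atoms, giving 2 matches.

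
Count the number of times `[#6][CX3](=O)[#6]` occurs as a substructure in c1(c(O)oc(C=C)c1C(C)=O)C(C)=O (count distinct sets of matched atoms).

[#6][CX3](=O)[#6] is the SMARTS for a ketone: a carbonyl carbon (no H) flanked by two carbons.
The molecule carries 2 separate instances of an acetyl/ketone group (-C(=O)CH3) meeting every constraint; each maps to a distinct set of atoms, giving 2 matches.

2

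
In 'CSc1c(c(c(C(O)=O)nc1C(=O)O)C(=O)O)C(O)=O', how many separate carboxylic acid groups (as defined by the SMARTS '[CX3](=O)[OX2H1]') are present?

4

[CX3](=O)[OX2H1] is the SMARTS for a carboxylic acid: an sp2 carbon double-bonded to O and single-bonded to an -OH oxygen.
The molecule carries 4 separate instances of a carboxylic acid group (-C(=O)OH) meeting every constraint; each maps to a distinct set of atoms, giving 4 matches.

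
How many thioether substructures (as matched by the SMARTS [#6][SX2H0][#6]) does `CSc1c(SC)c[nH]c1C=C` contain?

[#6][SX2H0][#6] is the SMARTS for a thioether: an aliphatic sulfur bridging two carbons with no H on the sulfur.
The molecule carries 2 separate instances of a methylthio ether (-SCH3) meeting every constraint; each maps to a distinct set of atoms, giving 2 matches.

2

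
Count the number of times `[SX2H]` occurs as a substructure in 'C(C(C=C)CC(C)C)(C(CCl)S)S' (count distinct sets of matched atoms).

2

[SX2H] is the SMARTS for a thiol: an aliphatic sulfur with two connections, one being H.
The molecule carries 2 separate instances of a thiol (-SH) meeting every constraint; each maps to a distinct set of atoms, giving 2 matches.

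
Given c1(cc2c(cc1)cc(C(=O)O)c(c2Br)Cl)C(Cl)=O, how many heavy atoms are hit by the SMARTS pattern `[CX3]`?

The query [CX3] means: C with X3: aliphatic carbon with exactly 3 total connections.
Check the 18 heavy atoms by environment: 10× c (aromatic, X3) → no; 2× Cl (X1) → no; 1× Br (X1) → no; 2× C (X3) → match; 2× O (X1) → no; 1× O (X2) → no.
That gives 2 matching atoms.

2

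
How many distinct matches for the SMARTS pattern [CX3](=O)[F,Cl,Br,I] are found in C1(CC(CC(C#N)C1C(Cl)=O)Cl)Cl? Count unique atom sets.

1

[CX3](=O)[F,Cl,Br,I] is the SMARTS for an acyl halide: a carbonyl carbon bonded to a halogen.
Exactly one fragment in the molecule meets all constraints, giving 1 match.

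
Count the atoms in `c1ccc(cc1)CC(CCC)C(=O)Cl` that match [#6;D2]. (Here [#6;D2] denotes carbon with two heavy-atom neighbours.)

8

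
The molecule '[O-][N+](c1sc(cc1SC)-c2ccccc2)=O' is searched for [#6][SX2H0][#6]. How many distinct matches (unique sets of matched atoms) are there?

[#6][SX2H0][#6] is the SMARTS for a thioether: an aliphatic sulfur bridging two carbons with no H on the sulfur.
Exactly one fragment in the molecule meets all constraints, giving 1 match.

1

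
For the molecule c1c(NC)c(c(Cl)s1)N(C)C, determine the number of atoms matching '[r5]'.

5

The query [r5] means: r5 matches atoms in a five-membered ring.
Check the 11 heavy atoms by environment: 1× s (aromatic, in 5-ring) → match; 4× c (aromatic, in 5-ring) → match; 1× Cl (acyclic) → no; 2× N (acyclic) → no; 3× C (acyclic) → no.
Summing the matching environments: 1 + 4 = 5 matching atoms.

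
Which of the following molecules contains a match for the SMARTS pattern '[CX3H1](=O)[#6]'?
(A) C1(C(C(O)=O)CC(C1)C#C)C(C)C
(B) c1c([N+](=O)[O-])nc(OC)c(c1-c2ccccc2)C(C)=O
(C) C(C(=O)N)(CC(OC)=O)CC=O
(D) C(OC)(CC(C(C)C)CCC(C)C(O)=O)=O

[CX3H1](=O)[#6] describes an sp2 carbon with one H, double-bonded to O and single-bonded to carbon (an aldehyde).
(A) has a carboxylic acid group (-C(=O)OH) but the carbonyl carbon has H0 and is bonded to O, not H1.
(B) has an acetyl/ketone group (-C(=O)CH3) but the carbonyl carbon has H0 (two carbon neighbours), not H1.
(C) contains an aldehyde (-CHO), which satisfies every atom and bond constraint.
(D) has a carboxylic acid group (-C(=O)OH) but the carbonyl carbon has H0 and is bonded to O, not H1.
So the answer is (C).

C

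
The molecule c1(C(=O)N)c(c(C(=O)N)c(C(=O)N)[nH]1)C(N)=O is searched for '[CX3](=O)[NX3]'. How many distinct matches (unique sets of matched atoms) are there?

4

[CX3](=O)[NX3] is the SMARTS for an amide: a carbonyl carbon bonded to a trivalent nitrogen.
The molecule carries 4 separate instances of a primary amide (-C(=O)NH2) meeting every constraint; each maps to a distinct set of atoms, giving 4 matches.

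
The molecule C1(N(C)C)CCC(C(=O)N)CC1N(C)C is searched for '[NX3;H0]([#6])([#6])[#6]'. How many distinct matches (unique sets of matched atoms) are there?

2

[NX3;H0]([#6])([#6])[#6] is the SMARTS for a tertiary amine: a trivalent nitrogen with no H, bonded to three carbons.
The molecule carries 2 separate instances of a dimethylamino group (-N(CH3)2) meeting every constraint; each maps to a distinct set of atoms, giving 2 matches.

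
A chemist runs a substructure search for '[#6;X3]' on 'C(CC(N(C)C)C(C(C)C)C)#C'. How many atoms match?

0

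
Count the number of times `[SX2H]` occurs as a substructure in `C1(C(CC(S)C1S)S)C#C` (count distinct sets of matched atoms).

3

[SX2H] is the SMARTS for a thiol: an aliphatic sulfur with two connections, one being H.
The molecule carries 3 separate instances of a thiol (-SH) meeting every constraint; each maps to a distinct set of atoms, giving 3 matches.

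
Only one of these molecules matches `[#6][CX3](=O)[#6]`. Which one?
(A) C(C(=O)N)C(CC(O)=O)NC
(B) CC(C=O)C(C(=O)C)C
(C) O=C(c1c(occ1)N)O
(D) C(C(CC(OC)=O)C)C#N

B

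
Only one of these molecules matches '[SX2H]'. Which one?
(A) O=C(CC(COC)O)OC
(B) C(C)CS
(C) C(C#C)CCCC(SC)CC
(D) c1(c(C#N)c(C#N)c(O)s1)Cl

B

[SX2H] describes an aliphatic sulfur with two connections, one being H (a thiol).
(A) has a hydroxyl group (-OH) but it is an -OH, not an -SH.
(B) contains a thiol (-SH), which satisfies every atom and bond constraint.
(C) has a methylthio ether (-SCH3) but the sulfur has H0 (bonded to two carbons), not H1.
(D) has a hydroxyl group (-OH) but it is an -OH, not an -SH.
So the answer is (B).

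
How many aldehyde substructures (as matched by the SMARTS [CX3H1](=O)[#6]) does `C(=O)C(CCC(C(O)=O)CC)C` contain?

1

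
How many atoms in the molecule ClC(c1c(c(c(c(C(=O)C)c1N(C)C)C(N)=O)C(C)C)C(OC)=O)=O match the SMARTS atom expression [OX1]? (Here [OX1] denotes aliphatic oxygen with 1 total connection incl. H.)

The query [OX1] means: aliphatic oxygen with one total connection — typically a carbonyl =O or an oxide.
Check the 25 heavy atoms by environment: 6× c (aromatic, X3) → no; 7× C (X4) → no; 4× C (X3) → no; 4× O (X1) → match; 2× N (X3) → no; 1× Cl (X1) → no; 1× O (X2) → no.
That gives 4 matching atoms.

4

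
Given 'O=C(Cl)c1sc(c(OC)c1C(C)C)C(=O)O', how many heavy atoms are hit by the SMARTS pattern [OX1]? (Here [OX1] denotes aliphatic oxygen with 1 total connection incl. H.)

The query [OX1] means: aliphatic oxygen with one total connection — typically a carbonyl =O or an oxide.
Check the 16 heavy atoms by environment: 1× s (aromatic, X2) → no; 4× c (aromatic, X3) → no; 4× C (X4) → no; 2× C (X3) → no; 2× O (X1) → match; 1× Cl (X1) → no; 2× O (X2) → no.
That gives 2 matching atoms.

2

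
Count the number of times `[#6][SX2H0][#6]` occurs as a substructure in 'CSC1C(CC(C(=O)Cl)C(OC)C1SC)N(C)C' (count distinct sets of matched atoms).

2

[#6][SX2H0][#6] is the SMARTS for a thioether: an aliphatic sulfur bridging two carbons with no H on the sulfur.
The molecule carries 2 separate instances of a methylthio ether (-SCH3) meeting every constraint; each maps to a distinct set of atoms, giving 2 matches.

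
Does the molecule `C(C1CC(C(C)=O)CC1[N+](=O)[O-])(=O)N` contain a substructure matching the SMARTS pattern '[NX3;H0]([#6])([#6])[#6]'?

The pattern [NX3;H0]([#6])([#6])[#6] describes a trivalent nitrogen with no H, bonded to three carbons — a tertiary amine.
The closest candidate here is a primary amide (-C(=O)NH2), but the amide nitrogen has H2 and only one carbon neighbour. No other fragment satisfies the full query, so there is no match.

No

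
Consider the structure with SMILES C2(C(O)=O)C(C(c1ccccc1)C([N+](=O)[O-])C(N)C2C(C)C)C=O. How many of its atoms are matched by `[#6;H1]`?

The query [#6;H1] means: any carbon bearing exactly one hydrogen.
Check the 24 heavy atoms by environment: 8× C (H1) → match; 1× N (H2) → no; 2× C (H3) → no; 1× c (aromatic, H0) → no; 5× c (aromatic, H1) → match; 3× O (H0) → no; 1× C (H0) → no; 1× O (H1) → no; 1× N (charge +1, H0) → no; 1× O (charge -1, H0) → no.
Summing the matching environments: 8 + 5 = 13 matching atoms.

13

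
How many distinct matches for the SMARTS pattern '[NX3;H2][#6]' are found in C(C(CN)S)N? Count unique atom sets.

2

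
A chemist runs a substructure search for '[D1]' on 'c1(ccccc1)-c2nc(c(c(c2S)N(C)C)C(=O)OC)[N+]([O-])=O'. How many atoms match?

7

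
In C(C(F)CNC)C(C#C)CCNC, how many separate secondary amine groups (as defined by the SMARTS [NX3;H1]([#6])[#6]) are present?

[NX3;H1]([#6])[#6] is the SMARTS for a secondary amine: a trivalent nitrogen with one H, bonded to two carbons.
The molecule carries 2 separate instances of an N-methylamino group (-NHCH3) meeting every constraint; each maps to a distinct set of atoms, giving 2 matches.

2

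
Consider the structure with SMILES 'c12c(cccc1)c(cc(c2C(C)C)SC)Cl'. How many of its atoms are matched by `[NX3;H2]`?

The query [NX3;H2] means: aliphatic N with 3 total connections, two of them H — an -NH2 nitrogen (amine or amide).
Check the 16 heavy atoms by environment: 5× c (aromatic, H0, X3) → no; 5× c (aromatic, H1, X3) → no; 1× S (H0, X2) → no; 3× C (H3, X4) → no; 1× Cl (H0, X1) → no; 1× C (H1, X4) → no.
No environment satisfies the query, so 0 matching atoms.

0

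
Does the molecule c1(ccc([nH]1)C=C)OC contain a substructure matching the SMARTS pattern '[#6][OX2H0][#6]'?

The pattern [#6][OX2H0][#6] describes an aliphatic oxygen bridging two carbons with no H on the oxygen — an ether.
The molecule carries a methoxy ether (-OCH3), whose atoms satisfy every constraint of the query, so the pattern matches.

Yes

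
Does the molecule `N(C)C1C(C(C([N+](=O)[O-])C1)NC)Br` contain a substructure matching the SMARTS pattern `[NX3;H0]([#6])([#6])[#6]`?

The pattern [NX3;H0]([#6])([#6])[#6] describes a trivalent nitrogen with no H, bonded to three carbons — a tertiary amine.
The closest candidate here is an N-methylamino group (-NHCH3), but the nitrogen still has one H (H1), not H0. No other fragment satisfies the full query, so there is no match.

No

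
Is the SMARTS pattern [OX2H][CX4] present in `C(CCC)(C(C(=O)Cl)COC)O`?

Yes

The pattern [OX2H][CX4] describes a hydroxyl oxygen bound to an sp3 (X4) carbon — an aliphatic alcohol.
The molecule carries a hydroxyl group (-OH), whose atoms satisfy every constraint of the query, so the pattern matches.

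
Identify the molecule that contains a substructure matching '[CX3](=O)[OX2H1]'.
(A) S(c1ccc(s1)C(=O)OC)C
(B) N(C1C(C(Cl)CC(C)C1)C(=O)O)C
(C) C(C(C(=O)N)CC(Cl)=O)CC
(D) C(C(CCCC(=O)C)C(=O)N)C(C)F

B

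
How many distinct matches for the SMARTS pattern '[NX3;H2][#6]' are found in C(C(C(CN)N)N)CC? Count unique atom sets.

3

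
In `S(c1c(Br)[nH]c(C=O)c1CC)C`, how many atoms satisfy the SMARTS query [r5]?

5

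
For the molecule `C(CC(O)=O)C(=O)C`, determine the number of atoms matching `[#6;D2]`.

2

The query [#6;D2] means: any carbon bonded to exactly two heavy atoms.
Check the 8 heavy atoms by environment: 2× C (D2) → match; 2× C (D3) → no; 3× O (D1) → no; 1× C (D1) → no.
That gives 2 matching atoms.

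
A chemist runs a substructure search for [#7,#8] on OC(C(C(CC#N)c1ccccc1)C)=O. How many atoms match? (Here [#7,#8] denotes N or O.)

3

Check the 15 heavy atoms by environment: 6× C → no; 1× N → match; 2× O → match; 6× c (aromatic) → no.
Summing the matching environments: 1 + 2 = 3 matching atoms.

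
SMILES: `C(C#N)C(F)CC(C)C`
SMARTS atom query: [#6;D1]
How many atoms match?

2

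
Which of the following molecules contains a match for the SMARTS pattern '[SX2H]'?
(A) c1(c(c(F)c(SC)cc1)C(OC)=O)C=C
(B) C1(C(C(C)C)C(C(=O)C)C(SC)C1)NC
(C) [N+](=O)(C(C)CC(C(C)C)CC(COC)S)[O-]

C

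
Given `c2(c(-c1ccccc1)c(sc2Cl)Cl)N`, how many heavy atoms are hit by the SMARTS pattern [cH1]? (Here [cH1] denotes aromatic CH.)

5

The query [cH1] means: aromatic carbon bearing exactly one hydrogen.
Check the 14 heavy atoms by environment: 1× s (aromatic, H0) → no; 5× c (aromatic, H0) → no; 5× c (aromatic, H1) → match; 1× N (H2) → no; 2× Cl (H0) → no.
That gives 5 matching atoms.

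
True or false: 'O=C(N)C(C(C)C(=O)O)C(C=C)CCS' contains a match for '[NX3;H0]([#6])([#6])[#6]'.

The pattern [NX3;H0]([#6])([#6])[#6] describes a trivalent nitrogen with no H, bonded to three carbons — a tertiary amine.
The closest candidate here is a primary amide (-C(=O)NH2), but the amide nitrogen has H2 and only one carbon neighbour. No other fragment satisfies the full query, so there is no match.

False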